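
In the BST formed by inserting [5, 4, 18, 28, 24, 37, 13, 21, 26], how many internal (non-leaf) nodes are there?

Tree built from: [5, 4, 18, 28, 24, 37, 13, 21, 26]
Tree (level-order array): [5, 4, 18, None, None, 13, 28, None, None, 24, 37, 21, 26]
Rule: An internal node has at least one child.
Per-node child counts:
  node 5: 2 child(ren)
  node 4: 0 child(ren)
  node 18: 2 child(ren)
  node 13: 0 child(ren)
  node 28: 2 child(ren)
  node 24: 2 child(ren)
  node 21: 0 child(ren)
  node 26: 0 child(ren)
  node 37: 0 child(ren)
Matching nodes: [5, 18, 28, 24]
Count of internal (non-leaf) nodes: 4


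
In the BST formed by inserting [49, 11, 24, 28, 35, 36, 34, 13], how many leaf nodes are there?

Tree built from: [49, 11, 24, 28, 35, 36, 34, 13]
Tree (level-order array): [49, 11, None, None, 24, 13, 28, None, None, None, 35, 34, 36]
Rule: A leaf has 0 children.
Per-node child counts:
  node 49: 1 child(ren)
  node 11: 1 child(ren)
  node 24: 2 child(ren)
  node 13: 0 child(ren)
  node 28: 1 child(ren)
  node 35: 2 child(ren)
  node 34: 0 child(ren)
  node 36: 0 child(ren)
Matching nodes: [13, 34, 36]
Count of leaf nodes: 3


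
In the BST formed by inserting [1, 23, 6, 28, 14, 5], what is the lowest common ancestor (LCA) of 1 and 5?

Tree insertion order: [1, 23, 6, 28, 14, 5]
Tree (level-order array): [1, None, 23, 6, 28, 5, 14]
In a BST, the LCA of p=1, q=5 is the first node v on the
root-to-leaf path with p <= v <= q (go left if both < v, right if both > v).
Walk from root:
  at 1: 1 <= 1 <= 5, this is the LCA
LCA = 1


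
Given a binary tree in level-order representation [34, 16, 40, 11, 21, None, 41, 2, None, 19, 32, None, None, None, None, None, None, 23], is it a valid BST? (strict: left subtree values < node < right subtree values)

Level-order array: [34, 16, 40, 11, 21, None, 41, 2, None, 19, 32, None, None, None, None, None, None, 23]
Validate using subtree bounds (lo, hi): at each node, require lo < value < hi,
then recurse left with hi=value and right with lo=value.
Preorder trace (stopping at first violation):
  at node 34 with bounds (-inf, +inf): OK
  at node 16 with bounds (-inf, 34): OK
  at node 11 with bounds (-inf, 16): OK
  at node 2 with bounds (-inf, 11): OK
  at node 21 with bounds (16, 34): OK
  at node 19 with bounds (16, 21): OK
  at node 32 with bounds (21, 34): OK
  at node 23 with bounds (21, 32): OK
  at node 40 with bounds (34, +inf): OK
  at node 41 with bounds (40, +inf): OK
No violation found at any node.
Result: Valid BST


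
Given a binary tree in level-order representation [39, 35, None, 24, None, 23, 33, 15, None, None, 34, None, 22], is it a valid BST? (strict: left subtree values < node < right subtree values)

Level-order array: [39, 35, None, 24, None, 23, 33, 15, None, None, 34, None, 22]
Validate using subtree bounds (lo, hi): at each node, require lo < value < hi,
then recurse left with hi=value and right with lo=value.
Preorder trace (stopping at first violation):
  at node 39 with bounds (-inf, +inf): OK
  at node 35 with bounds (-inf, 39): OK
  at node 24 with bounds (-inf, 35): OK
  at node 23 with bounds (-inf, 24): OK
  at node 15 with bounds (-inf, 23): OK
  at node 22 with bounds (15, 23): OK
  at node 33 with bounds (24, 35): OK
  at node 34 with bounds (33, 35): OK
No violation found at any node.
Result: Valid BST


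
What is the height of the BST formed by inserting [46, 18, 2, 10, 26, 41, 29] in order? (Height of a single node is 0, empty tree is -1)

Insertion order: [46, 18, 2, 10, 26, 41, 29]
Tree (level-order array): [46, 18, None, 2, 26, None, 10, None, 41, None, None, 29]
Compute height bottom-up (empty subtree = -1):
  height(10) = 1 + max(-1, -1) = 0
  height(2) = 1 + max(-1, 0) = 1
  height(29) = 1 + max(-1, -1) = 0
  height(41) = 1 + max(0, -1) = 1
  height(26) = 1 + max(-1, 1) = 2
  height(18) = 1 + max(1, 2) = 3
  height(46) = 1 + max(3, -1) = 4
Height = 4


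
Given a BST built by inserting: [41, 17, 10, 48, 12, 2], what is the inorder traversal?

Tree insertion order: [41, 17, 10, 48, 12, 2]
Tree (level-order array): [41, 17, 48, 10, None, None, None, 2, 12]
Inorder traversal: [2, 10, 12, 17, 41, 48]


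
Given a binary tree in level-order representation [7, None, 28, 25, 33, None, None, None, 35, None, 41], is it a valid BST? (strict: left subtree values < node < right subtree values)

Level-order array: [7, None, 28, 25, 33, None, None, None, 35, None, 41]
Validate using subtree bounds (lo, hi): at each node, require lo < value < hi,
then recurse left with hi=value and right with lo=value.
Preorder trace (stopping at first violation):
  at node 7 with bounds (-inf, +inf): OK
  at node 28 with bounds (7, +inf): OK
  at node 25 with bounds (7, 28): OK
  at node 33 with bounds (28, +inf): OK
  at node 35 with bounds (33, +inf): OK
  at node 41 with bounds (35, +inf): OK
No violation found at any node.
Result: Valid BST


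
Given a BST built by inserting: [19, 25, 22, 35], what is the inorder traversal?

Tree insertion order: [19, 25, 22, 35]
Tree (level-order array): [19, None, 25, 22, 35]
Inorder traversal: [19, 22, 25, 35]


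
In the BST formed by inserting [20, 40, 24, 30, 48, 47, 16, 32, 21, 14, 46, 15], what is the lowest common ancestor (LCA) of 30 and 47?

Tree insertion order: [20, 40, 24, 30, 48, 47, 16, 32, 21, 14, 46, 15]
Tree (level-order array): [20, 16, 40, 14, None, 24, 48, None, 15, 21, 30, 47, None, None, None, None, None, None, 32, 46]
In a BST, the LCA of p=30, q=47 is the first node v on the
root-to-leaf path with p <= v <= q (go left if both < v, right if both > v).
Walk from root:
  at 20: both 30 and 47 > 20, go right
  at 40: 30 <= 40 <= 47, this is the LCA
LCA = 40


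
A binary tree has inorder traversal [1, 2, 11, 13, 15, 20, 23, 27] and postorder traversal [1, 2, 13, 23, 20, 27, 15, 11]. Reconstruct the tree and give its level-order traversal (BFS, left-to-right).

Inorder:   [1, 2, 11, 13, 15, 20, 23, 27]
Postorder: [1, 2, 13, 23, 20, 27, 15, 11]
Algorithm: postorder visits root last, so walk postorder right-to-left;
each value is the root of the current inorder slice — split it at that
value, recurse on the right subtree first, then the left.
Recursive splits:
  root=11; inorder splits into left=[1, 2], right=[13, 15, 20, 23, 27]
  root=15; inorder splits into left=[13], right=[20, 23, 27]
  root=27; inorder splits into left=[20, 23], right=[]
  root=20; inorder splits into left=[], right=[23]
  root=23; inorder splits into left=[], right=[]
  root=13; inorder splits into left=[], right=[]
  root=2; inorder splits into left=[1], right=[]
  root=1; inorder splits into left=[], right=[]
Reconstructed level-order: [11, 2, 15, 1, 13, 27, 20, 23]


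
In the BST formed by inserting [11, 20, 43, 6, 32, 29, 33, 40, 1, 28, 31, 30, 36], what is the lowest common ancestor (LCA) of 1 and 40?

Tree insertion order: [11, 20, 43, 6, 32, 29, 33, 40, 1, 28, 31, 30, 36]
Tree (level-order array): [11, 6, 20, 1, None, None, 43, None, None, 32, None, 29, 33, 28, 31, None, 40, None, None, 30, None, 36]
In a BST, the LCA of p=1, q=40 is the first node v on the
root-to-leaf path with p <= v <= q (go left if both < v, right if both > v).
Walk from root:
  at 11: 1 <= 11 <= 40, this is the LCA
LCA = 11


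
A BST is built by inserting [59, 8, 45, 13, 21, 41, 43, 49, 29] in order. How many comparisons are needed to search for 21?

Search path for 21: 59 -> 8 -> 45 -> 13 -> 21
Found: True
Comparisons: 5


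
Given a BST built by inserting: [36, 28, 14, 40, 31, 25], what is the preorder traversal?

Tree insertion order: [36, 28, 14, 40, 31, 25]
Tree (level-order array): [36, 28, 40, 14, 31, None, None, None, 25]
Preorder traversal: [36, 28, 14, 25, 31, 40]


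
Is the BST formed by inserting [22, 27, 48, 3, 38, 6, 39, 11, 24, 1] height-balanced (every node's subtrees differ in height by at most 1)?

Tree (level-order array): [22, 3, 27, 1, 6, 24, 48, None, None, None, 11, None, None, 38, None, None, None, None, 39]
Definition: a tree is height-balanced if, at every node, |h(left) - h(right)| <= 1 (empty subtree has height -1).
Bottom-up per-node check:
  node 1: h_left=-1, h_right=-1, diff=0 [OK], height=0
  node 11: h_left=-1, h_right=-1, diff=0 [OK], height=0
  node 6: h_left=-1, h_right=0, diff=1 [OK], height=1
  node 3: h_left=0, h_right=1, diff=1 [OK], height=2
  node 24: h_left=-1, h_right=-1, diff=0 [OK], height=0
  node 39: h_left=-1, h_right=-1, diff=0 [OK], height=0
  node 38: h_left=-1, h_right=0, diff=1 [OK], height=1
  node 48: h_left=1, h_right=-1, diff=2 [FAIL (|1--1|=2 > 1)], height=2
  node 27: h_left=0, h_right=2, diff=2 [FAIL (|0-2|=2 > 1)], height=3
  node 22: h_left=2, h_right=3, diff=1 [OK], height=4
Node 48 violates the condition: |1 - -1| = 2 > 1.
Result: Not balanced


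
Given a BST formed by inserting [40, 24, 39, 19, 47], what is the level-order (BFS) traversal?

Tree insertion order: [40, 24, 39, 19, 47]
Tree (level-order array): [40, 24, 47, 19, 39]
BFS from the root, enqueuing left then right child of each popped node:
  queue [40] -> pop 40, enqueue [24, 47], visited so far: [40]
  queue [24, 47] -> pop 24, enqueue [19, 39], visited so far: [40, 24]
  queue [47, 19, 39] -> pop 47, enqueue [none], visited so far: [40, 24, 47]
  queue [19, 39] -> pop 19, enqueue [none], visited so far: [40, 24, 47, 19]
  queue [39] -> pop 39, enqueue [none], visited so far: [40, 24, 47, 19, 39]
Result: [40, 24, 47, 19, 39]


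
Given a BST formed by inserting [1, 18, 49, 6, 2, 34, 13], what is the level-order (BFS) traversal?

Tree insertion order: [1, 18, 49, 6, 2, 34, 13]
Tree (level-order array): [1, None, 18, 6, 49, 2, 13, 34]
BFS from the root, enqueuing left then right child of each popped node:
  queue [1] -> pop 1, enqueue [18], visited so far: [1]
  queue [18] -> pop 18, enqueue [6, 49], visited so far: [1, 18]
  queue [6, 49] -> pop 6, enqueue [2, 13], visited so far: [1, 18, 6]
  queue [49, 2, 13] -> pop 49, enqueue [34], visited so far: [1, 18, 6, 49]
  queue [2, 13, 34] -> pop 2, enqueue [none], visited so far: [1, 18, 6, 49, 2]
  queue [13, 34] -> pop 13, enqueue [none], visited so far: [1, 18, 6, 49, 2, 13]
  queue [34] -> pop 34, enqueue [none], visited so far: [1, 18, 6, 49, 2, 13, 34]
Result: [1, 18, 6, 49, 2, 13, 34]


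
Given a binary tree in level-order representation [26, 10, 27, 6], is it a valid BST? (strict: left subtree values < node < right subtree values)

Level-order array: [26, 10, 27, 6]
Validate using subtree bounds (lo, hi): at each node, require lo < value < hi,
then recurse left with hi=value and right with lo=value.
Preorder trace (stopping at first violation):
  at node 26 with bounds (-inf, +inf): OK
  at node 10 with bounds (-inf, 26): OK
  at node 6 with bounds (-inf, 10): OK
  at node 27 with bounds (26, +inf): OK
No violation found at any node.
Result: Valid BST


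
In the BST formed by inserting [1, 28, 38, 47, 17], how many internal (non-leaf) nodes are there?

Tree built from: [1, 28, 38, 47, 17]
Tree (level-order array): [1, None, 28, 17, 38, None, None, None, 47]
Rule: An internal node has at least one child.
Per-node child counts:
  node 1: 1 child(ren)
  node 28: 2 child(ren)
  node 17: 0 child(ren)
  node 38: 1 child(ren)
  node 47: 0 child(ren)
Matching nodes: [1, 28, 38]
Count of internal (non-leaf) nodes: 3


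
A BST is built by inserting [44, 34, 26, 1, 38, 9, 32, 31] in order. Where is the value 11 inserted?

Starting tree (level order): [44, 34, None, 26, 38, 1, 32, None, None, None, 9, 31]
Insertion path: 44 -> 34 -> 26 -> 1 -> 9
Result: insert 11 as right child of 9
Final tree (level order): [44, 34, None, 26, 38, 1, 32, None, None, None, 9, 31, None, None, 11]


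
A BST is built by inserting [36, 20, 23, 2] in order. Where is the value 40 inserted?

Starting tree (level order): [36, 20, None, 2, 23]
Insertion path: 36
Result: insert 40 as right child of 36
Final tree (level order): [36, 20, 40, 2, 23]


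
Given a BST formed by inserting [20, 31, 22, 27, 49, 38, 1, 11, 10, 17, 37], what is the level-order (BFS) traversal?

Tree insertion order: [20, 31, 22, 27, 49, 38, 1, 11, 10, 17, 37]
Tree (level-order array): [20, 1, 31, None, 11, 22, 49, 10, 17, None, 27, 38, None, None, None, None, None, None, None, 37]
BFS from the root, enqueuing left then right child of each popped node:
  queue [20] -> pop 20, enqueue [1, 31], visited so far: [20]
  queue [1, 31] -> pop 1, enqueue [11], visited so far: [20, 1]
  queue [31, 11] -> pop 31, enqueue [22, 49], visited so far: [20, 1, 31]
  queue [11, 22, 49] -> pop 11, enqueue [10, 17], visited so far: [20, 1, 31, 11]
  queue [22, 49, 10, 17] -> pop 22, enqueue [27], visited so far: [20, 1, 31, 11, 22]
  queue [49, 10, 17, 27] -> pop 49, enqueue [38], visited so far: [20, 1, 31, 11, 22, 49]
  queue [10, 17, 27, 38] -> pop 10, enqueue [none], visited so far: [20, 1, 31, 11, 22, 49, 10]
  queue [17, 27, 38] -> pop 17, enqueue [none], visited so far: [20, 1, 31, 11, 22, 49, 10, 17]
  queue [27, 38] -> pop 27, enqueue [none], visited so far: [20, 1, 31, 11, 22, 49, 10, 17, 27]
  queue [38] -> pop 38, enqueue [37], visited so far: [20, 1, 31, 11, 22, 49, 10, 17, 27, 38]
  queue [37] -> pop 37, enqueue [none], visited so far: [20, 1, 31, 11, 22, 49, 10, 17, 27, 38, 37]
Result: [20, 1, 31, 11, 22, 49, 10, 17, 27, 38, 37]


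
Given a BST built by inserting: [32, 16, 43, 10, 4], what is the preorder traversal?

Tree insertion order: [32, 16, 43, 10, 4]
Tree (level-order array): [32, 16, 43, 10, None, None, None, 4]
Preorder traversal: [32, 16, 10, 4, 43]


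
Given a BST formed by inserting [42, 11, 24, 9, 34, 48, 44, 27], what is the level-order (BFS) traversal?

Tree insertion order: [42, 11, 24, 9, 34, 48, 44, 27]
Tree (level-order array): [42, 11, 48, 9, 24, 44, None, None, None, None, 34, None, None, 27]
BFS from the root, enqueuing left then right child of each popped node:
  queue [42] -> pop 42, enqueue [11, 48], visited so far: [42]
  queue [11, 48] -> pop 11, enqueue [9, 24], visited so far: [42, 11]
  queue [48, 9, 24] -> pop 48, enqueue [44], visited so far: [42, 11, 48]
  queue [9, 24, 44] -> pop 9, enqueue [none], visited so far: [42, 11, 48, 9]
  queue [24, 44] -> pop 24, enqueue [34], visited so far: [42, 11, 48, 9, 24]
  queue [44, 34] -> pop 44, enqueue [none], visited so far: [42, 11, 48, 9, 24, 44]
  queue [34] -> pop 34, enqueue [27], visited so far: [42, 11, 48, 9, 24, 44, 34]
  queue [27] -> pop 27, enqueue [none], visited so far: [42, 11, 48, 9, 24, 44, 34, 27]
Result: [42, 11, 48, 9, 24, 44, 34, 27]


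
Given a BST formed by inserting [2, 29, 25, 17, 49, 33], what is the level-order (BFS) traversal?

Tree insertion order: [2, 29, 25, 17, 49, 33]
Tree (level-order array): [2, None, 29, 25, 49, 17, None, 33]
BFS from the root, enqueuing left then right child of each popped node:
  queue [2] -> pop 2, enqueue [29], visited so far: [2]
  queue [29] -> pop 29, enqueue [25, 49], visited so far: [2, 29]
  queue [25, 49] -> pop 25, enqueue [17], visited so far: [2, 29, 25]
  queue [49, 17] -> pop 49, enqueue [33], visited so far: [2, 29, 25, 49]
  queue [17, 33] -> pop 17, enqueue [none], visited so far: [2, 29, 25, 49, 17]
  queue [33] -> pop 33, enqueue [none], visited so far: [2, 29, 25, 49, 17, 33]
Result: [2, 29, 25, 49, 17, 33]


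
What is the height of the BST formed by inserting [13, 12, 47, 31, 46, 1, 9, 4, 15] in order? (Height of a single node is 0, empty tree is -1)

Insertion order: [13, 12, 47, 31, 46, 1, 9, 4, 15]
Tree (level-order array): [13, 12, 47, 1, None, 31, None, None, 9, 15, 46, 4]
Compute height bottom-up (empty subtree = -1):
  height(4) = 1 + max(-1, -1) = 0
  height(9) = 1 + max(0, -1) = 1
  height(1) = 1 + max(-1, 1) = 2
  height(12) = 1 + max(2, -1) = 3
  height(15) = 1 + max(-1, -1) = 0
  height(46) = 1 + max(-1, -1) = 0
  height(31) = 1 + max(0, 0) = 1
  height(47) = 1 + max(1, -1) = 2
  height(13) = 1 + max(3, 2) = 4
Height = 4


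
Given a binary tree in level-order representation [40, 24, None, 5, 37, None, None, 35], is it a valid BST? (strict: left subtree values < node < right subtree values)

Level-order array: [40, 24, None, 5, 37, None, None, 35]
Validate using subtree bounds (lo, hi): at each node, require lo < value < hi,
then recurse left with hi=value and right with lo=value.
Preorder trace (stopping at first violation):
  at node 40 with bounds (-inf, +inf): OK
  at node 24 with bounds (-inf, 40): OK
  at node 5 with bounds (-inf, 24): OK
  at node 37 with bounds (24, 40): OK
  at node 35 with bounds (24, 37): OK
No violation found at any node.
Result: Valid BST


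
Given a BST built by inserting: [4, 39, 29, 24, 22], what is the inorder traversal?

Tree insertion order: [4, 39, 29, 24, 22]
Tree (level-order array): [4, None, 39, 29, None, 24, None, 22]
Inorder traversal: [4, 22, 24, 29, 39]


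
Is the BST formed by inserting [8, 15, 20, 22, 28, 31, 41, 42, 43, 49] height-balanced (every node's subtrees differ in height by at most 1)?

Tree (level-order array): [8, None, 15, None, 20, None, 22, None, 28, None, 31, None, 41, None, 42, None, 43, None, 49]
Definition: a tree is height-balanced if, at every node, |h(left) - h(right)| <= 1 (empty subtree has height -1).
Bottom-up per-node check:
  node 49: h_left=-1, h_right=-1, diff=0 [OK], height=0
  node 43: h_left=-1, h_right=0, diff=1 [OK], height=1
  node 42: h_left=-1, h_right=1, diff=2 [FAIL (|-1-1|=2 > 1)], height=2
  node 41: h_left=-1, h_right=2, diff=3 [FAIL (|-1-2|=3 > 1)], height=3
  node 31: h_left=-1, h_right=3, diff=4 [FAIL (|-1-3|=4 > 1)], height=4
  node 28: h_left=-1, h_right=4, diff=5 [FAIL (|-1-4|=5 > 1)], height=5
  node 22: h_left=-1, h_right=5, diff=6 [FAIL (|-1-5|=6 > 1)], height=6
  node 20: h_left=-1, h_right=6, diff=7 [FAIL (|-1-6|=7 > 1)], height=7
  node 15: h_left=-1, h_right=7, diff=8 [FAIL (|-1-7|=8 > 1)], height=8
  node 8: h_left=-1, h_right=8, diff=9 [FAIL (|-1-8|=9 > 1)], height=9
Node 42 violates the condition: |-1 - 1| = 2 > 1.
Result: Not balanced


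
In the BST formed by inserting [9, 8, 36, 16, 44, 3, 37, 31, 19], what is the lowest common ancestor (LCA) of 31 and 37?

Tree insertion order: [9, 8, 36, 16, 44, 3, 37, 31, 19]
Tree (level-order array): [9, 8, 36, 3, None, 16, 44, None, None, None, 31, 37, None, 19]
In a BST, the LCA of p=31, q=37 is the first node v on the
root-to-leaf path with p <= v <= q (go left if both < v, right if both > v).
Walk from root:
  at 9: both 31 and 37 > 9, go right
  at 36: 31 <= 36 <= 37, this is the LCA
LCA = 36


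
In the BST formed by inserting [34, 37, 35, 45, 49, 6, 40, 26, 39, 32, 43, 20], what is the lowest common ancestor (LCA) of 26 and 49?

Tree insertion order: [34, 37, 35, 45, 49, 6, 40, 26, 39, 32, 43, 20]
Tree (level-order array): [34, 6, 37, None, 26, 35, 45, 20, 32, None, None, 40, 49, None, None, None, None, 39, 43]
In a BST, the LCA of p=26, q=49 is the first node v on the
root-to-leaf path with p <= v <= q (go left if both < v, right if both > v).
Walk from root:
  at 34: 26 <= 34 <= 49, this is the LCA
LCA = 34


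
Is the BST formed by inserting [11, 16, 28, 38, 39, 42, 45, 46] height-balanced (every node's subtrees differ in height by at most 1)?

Tree (level-order array): [11, None, 16, None, 28, None, 38, None, 39, None, 42, None, 45, None, 46]
Definition: a tree is height-balanced if, at every node, |h(left) - h(right)| <= 1 (empty subtree has height -1).
Bottom-up per-node check:
  node 46: h_left=-1, h_right=-1, diff=0 [OK], height=0
  node 45: h_left=-1, h_right=0, diff=1 [OK], height=1
  node 42: h_left=-1, h_right=1, diff=2 [FAIL (|-1-1|=2 > 1)], height=2
  node 39: h_left=-1, h_right=2, diff=3 [FAIL (|-1-2|=3 > 1)], height=3
  node 38: h_left=-1, h_right=3, diff=4 [FAIL (|-1-3|=4 > 1)], height=4
  node 28: h_left=-1, h_right=4, diff=5 [FAIL (|-1-4|=5 > 1)], height=5
  node 16: h_left=-1, h_right=5, diff=6 [FAIL (|-1-5|=6 > 1)], height=6
  node 11: h_left=-1, h_right=6, diff=7 [FAIL (|-1-6|=7 > 1)], height=7
Node 42 violates the condition: |-1 - 1| = 2 > 1.
Result: Not balanced


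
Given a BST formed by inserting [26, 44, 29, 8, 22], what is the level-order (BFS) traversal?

Tree insertion order: [26, 44, 29, 8, 22]
Tree (level-order array): [26, 8, 44, None, 22, 29]
BFS from the root, enqueuing left then right child of each popped node:
  queue [26] -> pop 26, enqueue [8, 44], visited so far: [26]
  queue [8, 44] -> pop 8, enqueue [22], visited so far: [26, 8]
  queue [44, 22] -> pop 44, enqueue [29], visited so far: [26, 8, 44]
  queue [22, 29] -> pop 22, enqueue [none], visited so far: [26, 8, 44, 22]
  queue [29] -> pop 29, enqueue [none], visited so far: [26, 8, 44, 22, 29]
Result: [26, 8, 44, 22, 29]


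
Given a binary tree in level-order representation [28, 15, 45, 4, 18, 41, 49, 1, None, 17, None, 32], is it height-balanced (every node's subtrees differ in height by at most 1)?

Tree (level-order array): [28, 15, 45, 4, 18, 41, 49, 1, None, 17, None, 32]
Definition: a tree is height-balanced if, at every node, |h(left) - h(right)| <= 1 (empty subtree has height -1).
Bottom-up per-node check:
  node 1: h_left=-1, h_right=-1, diff=0 [OK], height=0
  node 4: h_left=0, h_right=-1, diff=1 [OK], height=1
  node 17: h_left=-1, h_right=-1, diff=0 [OK], height=0
  node 18: h_left=0, h_right=-1, diff=1 [OK], height=1
  node 15: h_left=1, h_right=1, diff=0 [OK], height=2
  node 32: h_left=-1, h_right=-1, diff=0 [OK], height=0
  node 41: h_left=0, h_right=-1, diff=1 [OK], height=1
  node 49: h_left=-1, h_right=-1, diff=0 [OK], height=0
  node 45: h_left=1, h_right=0, diff=1 [OK], height=2
  node 28: h_left=2, h_right=2, diff=0 [OK], height=3
All nodes satisfy the balance condition.
Result: Balanced


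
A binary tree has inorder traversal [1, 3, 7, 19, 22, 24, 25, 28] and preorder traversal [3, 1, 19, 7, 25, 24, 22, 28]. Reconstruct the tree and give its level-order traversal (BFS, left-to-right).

Inorder:  [1, 3, 7, 19, 22, 24, 25, 28]
Preorder: [3, 1, 19, 7, 25, 24, 22, 28]
Algorithm: preorder visits root first, so consume preorder in order;
for each root, split the current inorder slice at that value into
left-subtree inorder and right-subtree inorder, then recurse.
Recursive splits:
  root=3; inorder splits into left=[1], right=[7, 19, 22, 24, 25, 28]
  root=1; inorder splits into left=[], right=[]
  root=19; inorder splits into left=[7], right=[22, 24, 25, 28]
  root=7; inorder splits into left=[], right=[]
  root=25; inorder splits into left=[22, 24], right=[28]
  root=24; inorder splits into left=[22], right=[]
  root=22; inorder splits into left=[], right=[]
  root=28; inorder splits into left=[], right=[]
Reconstructed level-order: [3, 1, 19, 7, 25, 24, 28, 22]


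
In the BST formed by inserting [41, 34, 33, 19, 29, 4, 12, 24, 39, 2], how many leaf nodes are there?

Tree built from: [41, 34, 33, 19, 29, 4, 12, 24, 39, 2]
Tree (level-order array): [41, 34, None, 33, 39, 19, None, None, None, 4, 29, 2, 12, 24]
Rule: A leaf has 0 children.
Per-node child counts:
  node 41: 1 child(ren)
  node 34: 2 child(ren)
  node 33: 1 child(ren)
  node 19: 2 child(ren)
  node 4: 2 child(ren)
  node 2: 0 child(ren)
  node 12: 0 child(ren)
  node 29: 1 child(ren)
  node 24: 0 child(ren)
  node 39: 0 child(ren)
Matching nodes: [2, 12, 24, 39]
Count of leaf nodes: 4


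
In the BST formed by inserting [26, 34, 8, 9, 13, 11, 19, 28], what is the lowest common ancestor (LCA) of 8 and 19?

Tree insertion order: [26, 34, 8, 9, 13, 11, 19, 28]
Tree (level-order array): [26, 8, 34, None, 9, 28, None, None, 13, None, None, 11, 19]
In a BST, the LCA of p=8, q=19 is the first node v on the
root-to-leaf path with p <= v <= q (go left if both < v, right if both > v).
Walk from root:
  at 26: both 8 and 19 < 26, go left
  at 8: 8 <= 8 <= 19, this is the LCA
LCA = 8


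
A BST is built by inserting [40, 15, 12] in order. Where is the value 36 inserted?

Starting tree (level order): [40, 15, None, 12]
Insertion path: 40 -> 15
Result: insert 36 as right child of 15
Final tree (level order): [40, 15, None, 12, 36]


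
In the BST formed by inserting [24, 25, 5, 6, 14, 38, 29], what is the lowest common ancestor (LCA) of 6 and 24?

Tree insertion order: [24, 25, 5, 6, 14, 38, 29]
Tree (level-order array): [24, 5, 25, None, 6, None, 38, None, 14, 29]
In a BST, the LCA of p=6, q=24 is the first node v on the
root-to-leaf path with p <= v <= q (go left if both < v, right if both > v).
Walk from root:
  at 24: 6 <= 24 <= 24, this is the LCA
LCA = 24


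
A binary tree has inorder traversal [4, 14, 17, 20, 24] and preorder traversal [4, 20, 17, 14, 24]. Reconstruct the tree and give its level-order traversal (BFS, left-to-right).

Inorder:  [4, 14, 17, 20, 24]
Preorder: [4, 20, 17, 14, 24]
Algorithm: preorder visits root first, so consume preorder in order;
for each root, split the current inorder slice at that value into
left-subtree inorder and right-subtree inorder, then recurse.
Recursive splits:
  root=4; inorder splits into left=[], right=[14, 17, 20, 24]
  root=20; inorder splits into left=[14, 17], right=[24]
  root=17; inorder splits into left=[14], right=[]
  root=14; inorder splits into left=[], right=[]
  root=24; inorder splits into left=[], right=[]
Reconstructed level-order: [4, 20, 17, 24, 14]


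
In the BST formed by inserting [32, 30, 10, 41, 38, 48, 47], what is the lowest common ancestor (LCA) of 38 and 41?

Tree insertion order: [32, 30, 10, 41, 38, 48, 47]
Tree (level-order array): [32, 30, 41, 10, None, 38, 48, None, None, None, None, 47]
In a BST, the LCA of p=38, q=41 is the first node v on the
root-to-leaf path with p <= v <= q (go left if both < v, right if both > v).
Walk from root:
  at 32: both 38 and 41 > 32, go right
  at 41: 38 <= 41 <= 41, this is the LCA
LCA = 41


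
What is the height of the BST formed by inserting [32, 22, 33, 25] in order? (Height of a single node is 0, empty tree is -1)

Insertion order: [32, 22, 33, 25]
Tree (level-order array): [32, 22, 33, None, 25]
Compute height bottom-up (empty subtree = -1):
  height(25) = 1 + max(-1, -1) = 0
  height(22) = 1 + max(-1, 0) = 1
  height(33) = 1 + max(-1, -1) = 0
  height(32) = 1 + max(1, 0) = 2
Height = 2


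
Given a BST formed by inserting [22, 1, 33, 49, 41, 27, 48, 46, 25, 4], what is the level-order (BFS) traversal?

Tree insertion order: [22, 1, 33, 49, 41, 27, 48, 46, 25, 4]
Tree (level-order array): [22, 1, 33, None, 4, 27, 49, None, None, 25, None, 41, None, None, None, None, 48, 46]
BFS from the root, enqueuing left then right child of each popped node:
  queue [22] -> pop 22, enqueue [1, 33], visited so far: [22]
  queue [1, 33] -> pop 1, enqueue [4], visited so far: [22, 1]
  queue [33, 4] -> pop 33, enqueue [27, 49], visited so far: [22, 1, 33]
  queue [4, 27, 49] -> pop 4, enqueue [none], visited so far: [22, 1, 33, 4]
  queue [27, 49] -> pop 27, enqueue [25], visited so far: [22, 1, 33, 4, 27]
  queue [49, 25] -> pop 49, enqueue [41], visited so far: [22, 1, 33, 4, 27, 49]
  queue [25, 41] -> pop 25, enqueue [none], visited so far: [22, 1, 33, 4, 27, 49, 25]
  queue [41] -> pop 41, enqueue [48], visited so far: [22, 1, 33, 4, 27, 49, 25, 41]
  queue [48] -> pop 48, enqueue [46], visited so far: [22, 1, 33, 4, 27, 49, 25, 41, 48]
  queue [46] -> pop 46, enqueue [none], visited so far: [22, 1, 33, 4, 27, 49, 25, 41, 48, 46]
Result: [22, 1, 33, 4, 27, 49, 25, 41, 48, 46]


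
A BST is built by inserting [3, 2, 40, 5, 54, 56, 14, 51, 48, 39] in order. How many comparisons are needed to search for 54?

Search path for 54: 3 -> 40 -> 54
Found: True
Comparisons: 3


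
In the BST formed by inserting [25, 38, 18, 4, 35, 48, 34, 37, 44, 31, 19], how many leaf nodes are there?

Tree built from: [25, 38, 18, 4, 35, 48, 34, 37, 44, 31, 19]
Tree (level-order array): [25, 18, 38, 4, 19, 35, 48, None, None, None, None, 34, 37, 44, None, 31]
Rule: A leaf has 0 children.
Per-node child counts:
  node 25: 2 child(ren)
  node 18: 2 child(ren)
  node 4: 0 child(ren)
  node 19: 0 child(ren)
  node 38: 2 child(ren)
  node 35: 2 child(ren)
  node 34: 1 child(ren)
  node 31: 0 child(ren)
  node 37: 0 child(ren)
  node 48: 1 child(ren)
  node 44: 0 child(ren)
Matching nodes: [4, 19, 31, 37, 44]
Count of leaf nodes: 5


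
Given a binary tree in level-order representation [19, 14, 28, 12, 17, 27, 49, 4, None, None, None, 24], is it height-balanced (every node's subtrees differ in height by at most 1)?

Tree (level-order array): [19, 14, 28, 12, 17, 27, 49, 4, None, None, None, 24]
Definition: a tree is height-balanced if, at every node, |h(left) - h(right)| <= 1 (empty subtree has height -1).
Bottom-up per-node check:
  node 4: h_left=-1, h_right=-1, diff=0 [OK], height=0
  node 12: h_left=0, h_right=-1, diff=1 [OK], height=1
  node 17: h_left=-1, h_right=-1, diff=0 [OK], height=0
  node 14: h_left=1, h_right=0, diff=1 [OK], height=2
  node 24: h_left=-1, h_right=-1, diff=0 [OK], height=0
  node 27: h_left=0, h_right=-1, diff=1 [OK], height=1
  node 49: h_left=-1, h_right=-1, diff=0 [OK], height=0
  node 28: h_left=1, h_right=0, diff=1 [OK], height=2
  node 19: h_left=2, h_right=2, diff=0 [OK], height=3
All nodes satisfy the balance condition.
Result: Balanced


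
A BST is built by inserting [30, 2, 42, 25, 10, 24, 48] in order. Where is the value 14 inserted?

Starting tree (level order): [30, 2, 42, None, 25, None, 48, 10, None, None, None, None, 24]
Insertion path: 30 -> 2 -> 25 -> 10 -> 24
Result: insert 14 as left child of 24
Final tree (level order): [30, 2, 42, None, 25, None, 48, 10, None, None, None, None, 24, 14]


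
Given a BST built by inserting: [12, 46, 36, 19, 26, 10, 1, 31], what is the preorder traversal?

Tree insertion order: [12, 46, 36, 19, 26, 10, 1, 31]
Tree (level-order array): [12, 10, 46, 1, None, 36, None, None, None, 19, None, None, 26, None, 31]
Preorder traversal: [12, 10, 1, 46, 36, 19, 26, 31]


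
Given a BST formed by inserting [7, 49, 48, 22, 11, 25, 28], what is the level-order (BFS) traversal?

Tree insertion order: [7, 49, 48, 22, 11, 25, 28]
Tree (level-order array): [7, None, 49, 48, None, 22, None, 11, 25, None, None, None, 28]
BFS from the root, enqueuing left then right child of each popped node:
  queue [7] -> pop 7, enqueue [49], visited so far: [7]
  queue [49] -> pop 49, enqueue [48], visited so far: [7, 49]
  queue [48] -> pop 48, enqueue [22], visited so far: [7, 49, 48]
  queue [22] -> pop 22, enqueue [11, 25], visited so far: [7, 49, 48, 22]
  queue [11, 25] -> pop 11, enqueue [none], visited so far: [7, 49, 48, 22, 11]
  queue [25] -> pop 25, enqueue [28], visited so far: [7, 49, 48, 22, 11, 25]
  queue [28] -> pop 28, enqueue [none], visited so far: [7, 49, 48, 22, 11, 25, 28]
Result: [7, 49, 48, 22, 11, 25, 28]


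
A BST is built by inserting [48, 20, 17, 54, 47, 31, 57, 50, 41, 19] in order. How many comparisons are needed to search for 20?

Search path for 20: 48 -> 20
Found: True
Comparisons: 2


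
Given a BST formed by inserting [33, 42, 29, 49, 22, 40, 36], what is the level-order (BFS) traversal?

Tree insertion order: [33, 42, 29, 49, 22, 40, 36]
Tree (level-order array): [33, 29, 42, 22, None, 40, 49, None, None, 36]
BFS from the root, enqueuing left then right child of each popped node:
  queue [33] -> pop 33, enqueue [29, 42], visited so far: [33]
  queue [29, 42] -> pop 29, enqueue [22], visited so far: [33, 29]
  queue [42, 22] -> pop 42, enqueue [40, 49], visited so far: [33, 29, 42]
  queue [22, 40, 49] -> pop 22, enqueue [none], visited so far: [33, 29, 42, 22]
  queue [40, 49] -> pop 40, enqueue [36], visited so far: [33, 29, 42, 22, 40]
  queue [49, 36] -> pop 49, enqueue [none], visited so far: [33, 29, 42, 22, 40, 49]
  queue [36] -> pop 36, enqueue [none], visited so far: [33, 29, 42, 22, 40, 49, 36]
Result: [33, 29, 42, 22, 40, 49, 36]


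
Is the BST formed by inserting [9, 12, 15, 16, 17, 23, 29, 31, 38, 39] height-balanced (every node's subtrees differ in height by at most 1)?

Tree (level-order array): [9, None, 12, None, 15, None, 16, None, 17, None, 23, None, 29, None, 31, None, 38, None, 39]
Definition: a tree is height-balanced if, at every node, |h(left) - h(right)| <= 1 (empty subtree has height -1).
Bottom-up per-node check:
  node 39: h_left=-1, h_right=-1, diff=0 [OK], height=0
  node 38: h_left=-1, h_right=0, diff=1 [OK], height=1
  node 31: h_left=-1, h_right=1, diff=2 [FAIL (|-1-1|=2 > 1)], height=2
  node 29: h_left=-1, h_right=2, diff=3 [FAIL (|-1-2|=3 > 1)], height=3
  node 23: h_left=-1, h_right=3, diff=4 [FAIL (|-1-3|=4 > 1)], height=4
  node 17: h_left=-1, h_right=4, diff=5 [FAIL (|-1-4|=5 > 1)], height=5
  node 16: h_left=-1, h_right=5, diff=6 [FAIL (|-1-5|=6 > 1)], height=6
  node 15: h_left=-1, h_right=6, diff=7 [FAIL (|-1-6|=7 > 1)], height=7
  node 12: h_left=-1, h_right=7, diff=8 [FAIL (|-1-7|=8 > 1)], height=8
  node 9: h_left=-1, h_right=8, diff=9 [FAIL (|-1-8|=9 > 1)], height=9
Node 31 violates the condition: |-1 - 1| = 2 > 1.
Result: Not balanced


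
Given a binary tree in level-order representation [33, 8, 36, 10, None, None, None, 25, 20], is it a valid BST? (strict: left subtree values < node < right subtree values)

Level-order array: [33, 8, 36, 10, None, None, None, 25, 20]
Validate using subtree bounds (lo, hi): at each node, require lo < value < hi,
then recurse left with hi=value and right with lo=value.
Preorder trace (stopping at first violation):
  at node 33 with bounds (-inf, +inf): OK
  at node 8 with bounds (-inf, 33): OK
  at node 10 with bounds (-inf, 8): VIOLATION
Node 10 violates its bound: not (-inf < 10 < 8).
Result: Not a valid BST


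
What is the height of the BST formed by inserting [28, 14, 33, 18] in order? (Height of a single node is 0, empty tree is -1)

Insertion order: [28, 14, 33, 18]
Tree (level-order array): [28, 14, 33, None, 18]
Compute height bottom-up (empty subtree = -1):
  height(18) = 1 + max(-1, -1) = 0
  height(14) = 1 + max(-1, 0) = 1
  height(33) = 1 + max(-1, -1) = 0
  height(28) = 1 + max(1, 0) = 2
Height = 2


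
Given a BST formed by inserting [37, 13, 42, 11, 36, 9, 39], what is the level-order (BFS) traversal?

Tree insertion order: [37, 13, 42, 11, 36, 9, 39]
Tree (level-order array): [37, 13, 42, 11, 36, 39, None, 9]
BFS from the root, enqueuing left then right child of each popped node:
  queue [37] -> pop 37, enqueue [13, 42], visited so far: [37]
  queue [13, 42] -> pop 13, enqueue [11, 36], visited so far: [37, 13]
  queue [42, 11, 36] -> pop 42, enqueue [39], visited so far: [37, 13, 42]
  queue [11, 36, 39] -> pop 11, enqueue [9], visited so far: [37, 13, 42, 11]
  queue [36, 39, 9] -> pop 36, enqueue [none], visited so far: [37, 13, 42, 11, 36]
  queue [39, 9] -> pop 39, enqueue [none], visited so far: [37, 13, 42, 11, 36, 39]
  queue [9] -> pop 9, enqueue [none], visited so far: [37, 13, 42, 11, 36, 39, 9]
Result: [37, 13, 42, 11, 36, 39, 9]


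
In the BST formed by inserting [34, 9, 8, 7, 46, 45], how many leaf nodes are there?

Tree built from: [34, 9, 8, 7, 46, 45]
Tree (level-order array): [34, 9, 46, 8, None, 45, None, 7]
Rule: A leaf has 0 children.
Per-node child counts:
  node 34: 2 child(ren)
  node 9: 1 child(ren)
  node 8: 1 child(ren)
  node 7: 0 child(ren)
  node 46: 1 child(ren)
  node 45: 0 child(ren)
Matching nodes: [7, 45]
Count of leaf nodes: 2


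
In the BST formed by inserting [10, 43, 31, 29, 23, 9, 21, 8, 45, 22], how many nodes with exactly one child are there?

Tree built from: [10, 43, 31, 29, 23, 9, 21, 8, 45, 22]
Tree (level-order array): [10, 9, 43, 8, None, 31, 45, None, None, 29, None, None, None, 23, None, 21, None, None, 22]
Rule: These are nodes with exactly 1 non-null child.
Per-node child counts:
  node 10: 2 child(ren)
  node 9: 1 child(ren)
  node 8: 0 child(ren)
  node 43: 2 child(ren)
  node 31: 1 child(ren)
  node 29: 1 child(ren)
  node 23: 1 child(ren)
  node 21: 1 child(ren)
  node 22: 0 child(ren)
  node 45: 0 child(ren)
Matching nodes: [9, 31, 29, 23, 21]
Count of nodes with exactly one child: 5


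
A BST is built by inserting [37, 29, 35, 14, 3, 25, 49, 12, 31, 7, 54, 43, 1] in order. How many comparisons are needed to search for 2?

Search path for 2: 37 -> 29 -> 14 -> 3 -> 1
Found: False
Comparisons: 5


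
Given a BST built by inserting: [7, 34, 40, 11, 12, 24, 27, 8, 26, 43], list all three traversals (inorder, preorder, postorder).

Tree insertion order: [7, 34, 40, 11, 12, 24, 27, 8, 26, 43]
Tree (level-order array): [7, None, 34, 11, 40, 8, 12, None, 43, None, None, None, 24, None, None, None, 27, 26]
Inorder (L, root, R): [7, 8, 11, 12, 24, 26, 27, 34, 40, 43]
Preorder (root, L, R): [7, 34, 11, 8, 12, 24, 27, 26, 40, 43]
Postorder (L, R, root): [8, 26, 27, 24, 12, 11, 43, 40, 34, 7]


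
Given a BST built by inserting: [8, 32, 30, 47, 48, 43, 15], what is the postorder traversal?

Tree insertion order: [8, 32, 30, 47, 48, 43, 15]
Tree (level-order array): [8, None, 32, 30, 47, 15, None, 43, 48]
Postorder traversal: [15, 30, 43, 48, 47, 32, 8]


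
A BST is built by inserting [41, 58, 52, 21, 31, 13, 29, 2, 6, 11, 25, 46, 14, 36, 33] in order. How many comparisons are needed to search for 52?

Search path for 52: 41 -> 58 -> 52
Found: True
Comparisons: 3


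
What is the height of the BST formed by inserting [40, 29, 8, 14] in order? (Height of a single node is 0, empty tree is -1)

Insertion order: [40, 29, 8, 14]
Tree (level-order array): [40, 29, None, 8, None, None, 14]
Compute height bottom-up (empty subtree = -1):
  height(14) = 1 + max(-1, -1) = 0
  height(8) = 1 + max(-1, 0) = 1
  height(29) = 1 + max(1, -1) = 2
  height(40) = 1 + max(2, -1) = 3
Height = 3


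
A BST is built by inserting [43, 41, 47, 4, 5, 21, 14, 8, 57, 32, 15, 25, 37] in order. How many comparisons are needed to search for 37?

Search path for 37: 43 -> 41 -> 4 -> 5 -> 21 -> 32 -> 37
Found: True
Comparisons: 7


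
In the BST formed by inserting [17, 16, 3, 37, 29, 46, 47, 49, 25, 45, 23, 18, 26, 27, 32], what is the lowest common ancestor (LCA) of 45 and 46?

Tree insertion order: [17, 16, 3, 37, 29, 46, 47, 49, 25, 45, 23, 18, 26, 27, 32]
Tree (level-order array): [17, 16, 37, 3, None, 29, 46, None, None, 25, 32, 45, 47, 23, 26, None, None, None, None, None, 49, 18, None, None, 27]
In a BST, the LCA of p=45, q=46 is the first node v on the
root-to-leaf path with p <= v <= q (go left if both < v, right if both > v).
Walk from root:
  at 17: both 45 and 46 > 17, go right
  at 37: both 45 and 46 > 37, go right
  at 46: 45 <= 46 <= 46, this is the LCA
LCA = 46


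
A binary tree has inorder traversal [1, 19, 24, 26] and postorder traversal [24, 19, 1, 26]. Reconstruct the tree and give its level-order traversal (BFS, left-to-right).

Inorder:   [1, 19, 24, 26]
Postorder: [24, 19, 1, 26]
Algorithm: postorder visits root last, so walk postorder right-to-left;
each value is the root of the current inorder slice — split it at that
value, recurse on the right subtree first, then the left.
Recursive splits:
  root=26; inorder splits into left=[1, 19, 24], right=[]
  root=1; inorder splits into left=[], right=[19, 24]
  root=19; inorder splits into left=[], right=[24]
  root=24; inorder splits into left=[], right=[]
Reconstructed level-order: [26, 1, 19, 24]


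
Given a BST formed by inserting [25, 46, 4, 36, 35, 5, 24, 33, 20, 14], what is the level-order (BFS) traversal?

Tree insertion order: [25, 46, 4, 36, 35, 5, 24, 33, 20, 14]
Tree (level-order array): [25, 4, 46, None, 5, 36, None, None, 24, 35, None, 20, None, 33, None, 14]
BFS from the root, enqueuing left then right child of each popped node:
  queue [25] -> pop 25, enqueue [4, 46], visited so far: [25]
  queue [4, 46] -> pop 4, enqueue [5], visited so far: [25, 4]
  queue [46, 5] -> pop 46, enqueue [36], visited so far: [25, 4, 46]
  queue [5, 36] -> pop 5, enqueue [24], visited so far: [25, 4, 46, 5]
  queue [36, 24] -> pop 36, enqueue [35], visited so far: [25, 4, 46, 5, 36]
  queue [24, 35] -> pop 24, enqueue [20], visited so far: [25, 4, 46, 5, 36, 24]
  queue [35, 20] -> pop 35, enqueue [33], visited so far: [25, 4, 46, 5, 36, 24, 35]
  queue [20, 33] -> pop 20, enqueue [14], visited so far: [25, 4, 46, 5, 36, 24, 35, 20]
  queue [33, 14] -> pop 33, enqueue [none], visited so far: [25, 4, 46, 5, 36, 24, 35, 20, 33]
  queue [14] -> pop 14, enqueue [none], visited so far: [25, 4, 46, 5, 36, 24, 35, 20, 33, 14]
Result: [25, 4, 46, 5, 36, 24, 35, 20, 33, 14]
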